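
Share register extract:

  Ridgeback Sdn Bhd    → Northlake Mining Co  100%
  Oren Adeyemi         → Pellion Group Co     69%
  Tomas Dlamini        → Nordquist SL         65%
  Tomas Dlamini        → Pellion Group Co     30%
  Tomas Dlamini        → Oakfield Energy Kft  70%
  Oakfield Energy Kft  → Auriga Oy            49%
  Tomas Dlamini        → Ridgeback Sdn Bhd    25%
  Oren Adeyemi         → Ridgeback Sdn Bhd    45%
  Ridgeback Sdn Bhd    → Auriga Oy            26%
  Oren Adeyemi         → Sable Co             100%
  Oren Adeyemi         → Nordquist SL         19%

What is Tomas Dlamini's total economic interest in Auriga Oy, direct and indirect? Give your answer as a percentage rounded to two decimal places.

40.80%

Tomas reaches Auriga along 2 paths.
Via Ridgeback: 25% × 26% = 6.5%.
Via Oakfield: 70% × 49% = 34.3%.
Total: 6.5% + 34.3% = 40.8%.
Rounded: 40.80%.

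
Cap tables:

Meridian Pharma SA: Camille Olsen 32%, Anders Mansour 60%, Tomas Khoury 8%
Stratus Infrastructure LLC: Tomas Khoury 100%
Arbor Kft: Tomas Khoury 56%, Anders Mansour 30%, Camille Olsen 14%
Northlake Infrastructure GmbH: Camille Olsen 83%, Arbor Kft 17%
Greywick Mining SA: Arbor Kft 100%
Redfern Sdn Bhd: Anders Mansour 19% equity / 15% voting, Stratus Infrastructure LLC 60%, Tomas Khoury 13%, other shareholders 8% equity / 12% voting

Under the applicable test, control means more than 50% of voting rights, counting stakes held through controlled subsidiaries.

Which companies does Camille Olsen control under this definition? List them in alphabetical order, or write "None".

Camille holds 83% of Northlake, so Camille controls Northlake.
No other company's threshold is met.

Northlake Infrastructure GmbH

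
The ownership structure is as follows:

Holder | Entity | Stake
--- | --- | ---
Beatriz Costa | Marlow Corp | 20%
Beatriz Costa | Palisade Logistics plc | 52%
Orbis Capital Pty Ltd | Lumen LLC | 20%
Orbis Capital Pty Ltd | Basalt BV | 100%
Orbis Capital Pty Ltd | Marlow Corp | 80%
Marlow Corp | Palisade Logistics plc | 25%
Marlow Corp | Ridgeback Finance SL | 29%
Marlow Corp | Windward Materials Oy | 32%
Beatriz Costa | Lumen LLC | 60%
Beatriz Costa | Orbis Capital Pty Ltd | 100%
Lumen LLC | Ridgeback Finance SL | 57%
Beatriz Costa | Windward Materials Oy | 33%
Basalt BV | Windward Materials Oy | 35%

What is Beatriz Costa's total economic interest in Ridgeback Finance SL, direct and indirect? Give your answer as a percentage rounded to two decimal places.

Beatriz reaches Ridgeback along 4 paths.
Via Orbis → Marlow: 100% × 80% × 29% = 23.2%.
Via Marlow: 20% × 29% = 5.8%.
Via Lumen: 60% × 57% = 34.2%.
Via Orbis → Lumen: 100% × 20% × 57% = 11.4%.
Total: 23.2% + 5.8% + 34.2% + 11.4% = 74.6%.
Rounded: 74.60%.

74.60%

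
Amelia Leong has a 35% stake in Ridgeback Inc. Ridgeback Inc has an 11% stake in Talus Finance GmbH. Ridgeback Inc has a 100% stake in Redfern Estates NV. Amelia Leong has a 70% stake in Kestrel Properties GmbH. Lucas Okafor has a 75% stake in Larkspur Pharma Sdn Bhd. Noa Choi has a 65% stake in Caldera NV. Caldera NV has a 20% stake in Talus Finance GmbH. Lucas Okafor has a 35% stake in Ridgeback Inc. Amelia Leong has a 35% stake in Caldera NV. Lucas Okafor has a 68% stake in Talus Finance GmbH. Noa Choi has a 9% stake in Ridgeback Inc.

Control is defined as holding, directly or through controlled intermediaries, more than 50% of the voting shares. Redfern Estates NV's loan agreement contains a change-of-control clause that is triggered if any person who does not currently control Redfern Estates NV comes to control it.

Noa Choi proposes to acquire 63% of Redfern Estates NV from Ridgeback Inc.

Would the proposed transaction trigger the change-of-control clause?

The purchase adds only to Noa's holdings (Ridgeback's stake shrinks), so Noa is the only person who could newly come to control Redfern.
Noa holds 65% of Caldera, so Noa controls Caldera.
Neither Noa nor any entity Noa controls holds any voting interest in Redfern.
So before the transaction, Noa does not control Redfern.
After the purchase, Noa holds 63% of Redfern directly, and Ridgeback's stake falls to 37%.
Noa holds 63% of Redfern, so Noa controls Redfern.
Noa did not control Redfern before and does after, so the clause is triggered.

Yes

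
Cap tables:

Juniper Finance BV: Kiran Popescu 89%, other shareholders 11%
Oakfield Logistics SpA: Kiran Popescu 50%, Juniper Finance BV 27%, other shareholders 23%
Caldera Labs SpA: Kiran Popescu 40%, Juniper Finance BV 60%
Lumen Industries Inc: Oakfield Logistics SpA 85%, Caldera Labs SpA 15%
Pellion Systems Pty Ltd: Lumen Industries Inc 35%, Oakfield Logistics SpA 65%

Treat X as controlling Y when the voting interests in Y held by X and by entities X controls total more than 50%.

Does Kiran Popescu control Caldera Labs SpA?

Yes

Kiran holds 89% of Juniper, so Kiran controls Juniper.
Kiran and Juniper together hold 40% + 60% = 100% of Caldera, so Kiran controls Caldera.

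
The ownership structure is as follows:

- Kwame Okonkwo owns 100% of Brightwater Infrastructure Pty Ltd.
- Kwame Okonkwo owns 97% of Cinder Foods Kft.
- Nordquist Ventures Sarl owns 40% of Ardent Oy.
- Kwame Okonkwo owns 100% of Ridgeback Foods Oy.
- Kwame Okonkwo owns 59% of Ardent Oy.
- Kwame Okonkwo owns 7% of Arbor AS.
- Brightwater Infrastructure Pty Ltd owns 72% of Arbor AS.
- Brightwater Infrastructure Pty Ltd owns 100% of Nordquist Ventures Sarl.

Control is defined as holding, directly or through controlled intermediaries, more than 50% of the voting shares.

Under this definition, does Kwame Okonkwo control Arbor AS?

Yes

Kwame holds 100% of Brightwater, so Kwame controls Brightwater.
Brightwater and Kwame together hold 72% + 7% = 79% of Arbor, so Kwame controls Arbor.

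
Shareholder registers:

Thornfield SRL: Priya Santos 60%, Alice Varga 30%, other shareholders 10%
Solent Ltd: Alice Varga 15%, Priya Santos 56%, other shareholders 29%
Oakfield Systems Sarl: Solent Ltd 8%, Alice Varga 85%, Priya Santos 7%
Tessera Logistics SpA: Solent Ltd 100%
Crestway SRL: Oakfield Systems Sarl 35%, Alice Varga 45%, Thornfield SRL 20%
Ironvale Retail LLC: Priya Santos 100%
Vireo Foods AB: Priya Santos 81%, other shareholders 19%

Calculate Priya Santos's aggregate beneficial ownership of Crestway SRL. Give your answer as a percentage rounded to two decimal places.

Priya reaches Crestway along 3 paths.
Via Solent → Oakfield: 56% × 8% × 35% = 1.568%.
Via Oakfield: 7% × 35% = 2.45%.
Via Thornfield: 60% × 20% = 12%.
Total: 1.568% + 2.45% + 12% = 16.018%.
Rounded: 16.02%.

16.02%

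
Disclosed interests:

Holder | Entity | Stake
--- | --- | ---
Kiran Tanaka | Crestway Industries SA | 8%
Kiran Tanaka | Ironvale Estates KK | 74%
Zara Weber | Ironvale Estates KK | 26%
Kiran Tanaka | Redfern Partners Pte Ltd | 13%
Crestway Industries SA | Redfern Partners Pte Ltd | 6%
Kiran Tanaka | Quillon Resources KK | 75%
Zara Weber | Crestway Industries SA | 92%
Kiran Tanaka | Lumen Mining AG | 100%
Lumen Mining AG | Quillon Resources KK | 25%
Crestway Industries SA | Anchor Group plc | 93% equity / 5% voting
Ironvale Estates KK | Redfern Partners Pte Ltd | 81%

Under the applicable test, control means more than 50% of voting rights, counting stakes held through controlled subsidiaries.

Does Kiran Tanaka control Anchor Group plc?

No

Kiran holds 74% of Ironvale, so Kiran controls Ironvale.
Kiran and Ironvale together hold 13% + 81% = 94% of Redfern, so Kiran controls Redfern.
Kiran holds 100% of Lumen, so Kiran controls Lumen.
Kiran and Lumen together hold 75% + 25% = 100% of Quillon, so Kiran controls Quillon.
Neither Kiran nor any entity Kiran controls holds any voting interest in Anchor.
So Kiran does not control Anchor.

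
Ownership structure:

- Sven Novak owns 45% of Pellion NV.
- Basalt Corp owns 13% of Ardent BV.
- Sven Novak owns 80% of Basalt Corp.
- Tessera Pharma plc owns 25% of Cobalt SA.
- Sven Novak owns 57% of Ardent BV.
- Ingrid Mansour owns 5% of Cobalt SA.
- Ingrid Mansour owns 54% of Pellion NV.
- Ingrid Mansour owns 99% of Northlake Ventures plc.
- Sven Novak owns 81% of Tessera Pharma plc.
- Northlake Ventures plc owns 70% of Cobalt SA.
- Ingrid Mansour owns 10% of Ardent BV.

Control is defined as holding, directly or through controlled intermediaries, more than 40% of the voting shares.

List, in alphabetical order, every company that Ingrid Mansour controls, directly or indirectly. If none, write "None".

Cobalt SA, Northlake Ventures plc, Pellion NV

Ingrid holds 99% of Northlake, so Ingrid controls Northlake.
Ingrid holds 54% of Pellion, so Ingrid controls Pellion.
Ingrid and Northlake together hold 5% + 70% = 75% of Cobalt, so Ingrid controls Cobalt.
No other company's threshold is met.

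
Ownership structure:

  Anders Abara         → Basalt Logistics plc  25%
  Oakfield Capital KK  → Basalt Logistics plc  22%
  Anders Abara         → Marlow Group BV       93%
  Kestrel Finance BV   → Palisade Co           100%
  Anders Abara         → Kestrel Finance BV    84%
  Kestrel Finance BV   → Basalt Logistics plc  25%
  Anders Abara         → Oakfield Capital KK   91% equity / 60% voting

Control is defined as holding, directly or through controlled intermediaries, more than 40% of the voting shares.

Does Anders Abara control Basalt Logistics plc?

Yes

Anders holds 60% of Oakfield, so Anders controls Oakfield.
Anders holds 84% of Kestrel, so Anders controls Kestrel.
Anders and Kestrel and Oakfield together hold 25% + 25% + 22% = 72% of Basalt, so Anders controls Basalt.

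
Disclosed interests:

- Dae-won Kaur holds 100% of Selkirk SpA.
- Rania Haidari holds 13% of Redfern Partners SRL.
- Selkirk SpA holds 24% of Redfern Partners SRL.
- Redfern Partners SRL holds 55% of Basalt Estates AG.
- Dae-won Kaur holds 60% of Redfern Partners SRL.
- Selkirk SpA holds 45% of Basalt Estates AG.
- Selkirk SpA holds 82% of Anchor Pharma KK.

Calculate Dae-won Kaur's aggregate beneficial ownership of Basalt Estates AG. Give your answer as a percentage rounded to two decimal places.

Dae-won reaches Basalt along 3 paths.
Via Redfern: 60% × 55% = 33%.
Via Selkirk → Redfern: 100% × 24% × 55% = 13.2%.
Via Selkirk: 100% × 45% = 45%.
Total: 33% + 13.2% + 45% = 91.2%.
Rounded: 91.20%.

91.20%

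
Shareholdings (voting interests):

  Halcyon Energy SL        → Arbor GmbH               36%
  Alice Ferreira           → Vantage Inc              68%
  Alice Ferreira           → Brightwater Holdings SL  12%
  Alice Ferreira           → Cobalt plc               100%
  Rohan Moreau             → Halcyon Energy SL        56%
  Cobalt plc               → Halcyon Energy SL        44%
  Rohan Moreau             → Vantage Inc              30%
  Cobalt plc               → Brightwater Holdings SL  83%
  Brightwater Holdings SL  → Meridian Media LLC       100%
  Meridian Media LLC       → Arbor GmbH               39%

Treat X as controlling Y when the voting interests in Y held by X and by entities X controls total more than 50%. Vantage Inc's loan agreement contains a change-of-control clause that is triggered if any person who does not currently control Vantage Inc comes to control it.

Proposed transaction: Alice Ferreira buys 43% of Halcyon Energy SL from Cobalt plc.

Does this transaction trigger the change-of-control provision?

The purchase adds only to Alice's holdings (Cobalt's stake shrinks), so Alice is the only person who could newly come to control Vantage.
Alice holds 68% of Vantage, so Alice controls Vantage.
So Alice already controls Vantage before the transaction.
After the purchase, Alice holds 43% of Halcyon directly, and Cobalt's stake falls to 1%.
Alice controlled Vantage already, so this is not a new person acquiring control; every other person's position is unchanged or reduced.
No new person acquires control, so the clause is not triggered.

No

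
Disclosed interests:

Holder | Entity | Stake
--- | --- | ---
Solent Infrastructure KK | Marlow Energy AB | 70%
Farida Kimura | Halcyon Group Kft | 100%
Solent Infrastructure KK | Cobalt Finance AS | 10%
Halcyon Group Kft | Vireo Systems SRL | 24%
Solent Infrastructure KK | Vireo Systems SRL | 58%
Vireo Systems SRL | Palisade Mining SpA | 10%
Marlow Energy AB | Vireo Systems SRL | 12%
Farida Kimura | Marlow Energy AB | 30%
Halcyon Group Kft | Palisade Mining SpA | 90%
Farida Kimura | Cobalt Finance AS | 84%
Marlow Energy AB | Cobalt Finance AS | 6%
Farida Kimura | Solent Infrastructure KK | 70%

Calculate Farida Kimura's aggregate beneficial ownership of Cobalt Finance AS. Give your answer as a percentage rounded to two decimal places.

Farida reaches Cobalt along 4 paths.
Via Solent: 70% × 10% = 7%.
Via Solent → Marlow: 70% × 70% × 6% = 2.94%.
Via Marlow: 30% × 6% = 1.8%.
Direct stake: 84% = 84%.
Total: 7% + 2.94% + 1.8% + 84% = 95.74%.

95.74%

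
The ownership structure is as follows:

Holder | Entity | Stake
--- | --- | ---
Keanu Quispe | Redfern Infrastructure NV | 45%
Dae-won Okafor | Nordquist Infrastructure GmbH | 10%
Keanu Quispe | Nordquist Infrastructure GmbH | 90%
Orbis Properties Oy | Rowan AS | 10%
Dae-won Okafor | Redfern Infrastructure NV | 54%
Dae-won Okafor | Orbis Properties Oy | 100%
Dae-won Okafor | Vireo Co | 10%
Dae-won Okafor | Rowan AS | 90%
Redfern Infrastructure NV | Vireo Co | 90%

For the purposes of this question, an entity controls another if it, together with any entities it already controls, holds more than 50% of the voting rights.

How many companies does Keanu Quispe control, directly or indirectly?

Keanu holds 90% of Nordquist, so Keanu controls Nordquist.
No other company's threshold is met.
Keanu controls 1 company.

1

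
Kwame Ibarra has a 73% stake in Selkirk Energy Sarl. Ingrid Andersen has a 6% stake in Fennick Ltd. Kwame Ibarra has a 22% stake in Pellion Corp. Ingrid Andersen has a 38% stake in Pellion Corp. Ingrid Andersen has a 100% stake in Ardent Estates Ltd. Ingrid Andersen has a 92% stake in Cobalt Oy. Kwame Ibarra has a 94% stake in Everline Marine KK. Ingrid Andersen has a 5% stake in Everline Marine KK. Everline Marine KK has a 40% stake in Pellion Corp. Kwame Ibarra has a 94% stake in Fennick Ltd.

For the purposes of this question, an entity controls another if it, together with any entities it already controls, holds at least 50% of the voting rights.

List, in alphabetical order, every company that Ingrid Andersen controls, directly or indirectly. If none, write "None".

Ardent Estates Ltd, Cobalt Oy

Ingrid holds 100% of Ardent, so Ingrid controls Ardent.
Ingrid holds 92% of Cobalt, so Ingrid controls Cobalt.
No other company's threshold is met.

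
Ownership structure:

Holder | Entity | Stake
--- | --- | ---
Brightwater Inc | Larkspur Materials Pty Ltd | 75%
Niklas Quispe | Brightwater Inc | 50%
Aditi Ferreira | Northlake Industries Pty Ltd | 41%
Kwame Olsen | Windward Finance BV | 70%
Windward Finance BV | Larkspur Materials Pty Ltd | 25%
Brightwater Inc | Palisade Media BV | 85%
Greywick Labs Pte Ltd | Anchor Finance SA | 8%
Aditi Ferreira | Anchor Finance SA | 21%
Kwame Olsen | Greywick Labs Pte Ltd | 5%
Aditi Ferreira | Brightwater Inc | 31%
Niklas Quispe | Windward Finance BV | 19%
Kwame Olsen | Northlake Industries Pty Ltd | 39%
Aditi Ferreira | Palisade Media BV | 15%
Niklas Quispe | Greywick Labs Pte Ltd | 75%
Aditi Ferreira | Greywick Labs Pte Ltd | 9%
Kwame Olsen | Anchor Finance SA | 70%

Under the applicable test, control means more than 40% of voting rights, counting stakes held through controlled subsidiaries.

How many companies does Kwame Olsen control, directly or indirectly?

Kwame holds 70% of Windward, so Kwame controls Windward.
Kwame holds 70% of Anchor, so Kwame controls Anchor.
No other company's threshold is met.
Kwame controls 2 companies.

2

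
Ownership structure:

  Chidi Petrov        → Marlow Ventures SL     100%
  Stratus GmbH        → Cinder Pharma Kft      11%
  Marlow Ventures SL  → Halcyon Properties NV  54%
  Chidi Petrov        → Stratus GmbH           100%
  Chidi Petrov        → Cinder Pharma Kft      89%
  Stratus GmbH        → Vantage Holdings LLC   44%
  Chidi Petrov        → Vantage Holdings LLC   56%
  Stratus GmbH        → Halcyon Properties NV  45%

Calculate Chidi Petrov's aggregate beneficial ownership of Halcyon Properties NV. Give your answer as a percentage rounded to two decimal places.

99.00%

Chidi reaches Halcyon along 2 paths.
Via Stratus: 100% × 45% = 45%.
Via Marlow: 100% × 54% = 54%.
Total: 45% + 54% = 99%.
Rounded: 99.00%.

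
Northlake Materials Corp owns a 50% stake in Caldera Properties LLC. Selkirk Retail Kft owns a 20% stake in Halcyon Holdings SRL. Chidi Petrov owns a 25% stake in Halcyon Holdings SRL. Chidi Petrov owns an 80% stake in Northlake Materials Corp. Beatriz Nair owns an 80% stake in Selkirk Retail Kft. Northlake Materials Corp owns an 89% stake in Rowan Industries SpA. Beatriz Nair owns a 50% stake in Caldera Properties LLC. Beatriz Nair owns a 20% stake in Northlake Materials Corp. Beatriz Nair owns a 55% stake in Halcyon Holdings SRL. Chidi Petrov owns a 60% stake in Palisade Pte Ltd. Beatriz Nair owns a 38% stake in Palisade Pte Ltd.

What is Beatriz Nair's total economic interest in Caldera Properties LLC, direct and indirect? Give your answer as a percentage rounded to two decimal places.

60.00%

Beatriz reaches Caldera along 2 paths.
Via Northlake: 20% × 50% = 10%.
Direct stake: 50% = 50%.
Total: 10% + 50% = 60%.
Rounded: 60.00%.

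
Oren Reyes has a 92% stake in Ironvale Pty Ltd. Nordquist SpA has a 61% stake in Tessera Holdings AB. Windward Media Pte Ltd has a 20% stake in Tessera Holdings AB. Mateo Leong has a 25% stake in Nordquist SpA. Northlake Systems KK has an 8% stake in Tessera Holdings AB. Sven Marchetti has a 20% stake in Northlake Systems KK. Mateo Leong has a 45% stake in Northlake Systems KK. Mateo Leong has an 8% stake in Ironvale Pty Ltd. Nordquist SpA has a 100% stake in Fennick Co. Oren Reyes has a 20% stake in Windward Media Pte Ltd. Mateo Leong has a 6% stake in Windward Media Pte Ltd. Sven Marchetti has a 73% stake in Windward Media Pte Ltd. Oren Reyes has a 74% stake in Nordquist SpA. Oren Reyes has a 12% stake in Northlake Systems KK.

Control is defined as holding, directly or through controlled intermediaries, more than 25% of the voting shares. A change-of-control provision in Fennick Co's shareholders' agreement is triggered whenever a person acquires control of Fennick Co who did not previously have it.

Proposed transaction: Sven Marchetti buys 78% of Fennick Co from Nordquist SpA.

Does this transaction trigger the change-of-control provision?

The purchase adds only to Sven's holdings (Nordquist's stake shrinks), so Sven is the only person who could newly come to control Fennick.
Sven holds 73% of Windward, so Sven controls Windward.
Neither Sven nor any entity Sven controls holds any voting interest in Fennick.
So before the transaction, Sven does not control Fennick.
After the purchase, Sven holds 78% of Fennick directly, and Nordquist's stake falls to 22%.
Sven holds 78% of Fennick, so Sven controls Fennick.
Sven did not control Fennick before and does after, so the clause is triggered.

Yes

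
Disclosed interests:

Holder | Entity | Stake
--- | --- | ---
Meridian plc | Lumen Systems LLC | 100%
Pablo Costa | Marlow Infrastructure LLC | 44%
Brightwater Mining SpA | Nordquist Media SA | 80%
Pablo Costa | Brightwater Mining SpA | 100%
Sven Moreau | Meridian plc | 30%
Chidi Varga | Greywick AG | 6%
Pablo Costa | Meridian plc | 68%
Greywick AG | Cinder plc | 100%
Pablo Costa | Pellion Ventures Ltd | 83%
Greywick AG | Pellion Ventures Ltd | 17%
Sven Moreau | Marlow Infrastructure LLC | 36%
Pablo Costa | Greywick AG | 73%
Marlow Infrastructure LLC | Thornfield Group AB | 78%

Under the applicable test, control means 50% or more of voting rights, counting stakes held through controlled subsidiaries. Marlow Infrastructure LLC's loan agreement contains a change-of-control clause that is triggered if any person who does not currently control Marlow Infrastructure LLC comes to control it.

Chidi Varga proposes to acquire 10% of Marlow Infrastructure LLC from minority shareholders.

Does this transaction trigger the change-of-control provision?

No

The purchase changes only Chidi's holdings, so Chidi is the only person who could newly come to control Marlow.
Chidi's largest direct stake is 6% in Greywick, which does not meet the threshold, so Chidi controls no company.
Neither Chidi nor any entity Chidi controls holds any voting interest in Marlow.
So before the transaction, Chidi does not control Marlow.
After the purchase, Chidi holds 10% of Marlow directly.
After the transaction, Chidi's side holds 10% of Marlow, not ≥ 50%, so Chidi still does not control Marlow.
No new person acquires control, so the clause is not triggered.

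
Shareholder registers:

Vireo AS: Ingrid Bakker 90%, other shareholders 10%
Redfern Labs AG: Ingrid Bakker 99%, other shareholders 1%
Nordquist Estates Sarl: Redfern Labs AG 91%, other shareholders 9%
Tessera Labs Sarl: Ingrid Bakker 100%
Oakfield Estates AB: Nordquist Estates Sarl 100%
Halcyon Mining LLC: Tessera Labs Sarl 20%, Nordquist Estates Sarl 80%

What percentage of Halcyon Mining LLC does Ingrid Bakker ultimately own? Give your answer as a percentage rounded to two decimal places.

Ingrid reaches Halcyon along 2 paths.
Via Tessera: 100% × 20% = 20%.
Via Redfern → Nordquist: 99% × 91% × 80% = 72.072%.
Total: 20% + 72.072% = 92.072%.
Rounded: 92.07%.

92.07%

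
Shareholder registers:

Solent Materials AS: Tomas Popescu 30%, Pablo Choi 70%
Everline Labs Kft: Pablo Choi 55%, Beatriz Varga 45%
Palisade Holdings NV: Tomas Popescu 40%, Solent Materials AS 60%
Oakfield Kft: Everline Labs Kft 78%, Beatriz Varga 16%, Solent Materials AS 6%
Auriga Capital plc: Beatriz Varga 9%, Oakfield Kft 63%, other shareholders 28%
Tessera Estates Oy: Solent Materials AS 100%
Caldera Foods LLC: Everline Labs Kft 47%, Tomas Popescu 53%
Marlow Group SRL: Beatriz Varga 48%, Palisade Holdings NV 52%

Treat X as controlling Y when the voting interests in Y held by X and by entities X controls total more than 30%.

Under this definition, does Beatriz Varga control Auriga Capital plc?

Yes

Beatriz holds 45% of Everline, so Beatriz controls Everline.
Everline and Beatriz together hold 78% + 16% = 94% of Oakfield, so Beatriz controls Oakfield.
Beatriz and Oakfield together hold 9% + 63% = 72% of Auriga, so Beatriz controls Auriga.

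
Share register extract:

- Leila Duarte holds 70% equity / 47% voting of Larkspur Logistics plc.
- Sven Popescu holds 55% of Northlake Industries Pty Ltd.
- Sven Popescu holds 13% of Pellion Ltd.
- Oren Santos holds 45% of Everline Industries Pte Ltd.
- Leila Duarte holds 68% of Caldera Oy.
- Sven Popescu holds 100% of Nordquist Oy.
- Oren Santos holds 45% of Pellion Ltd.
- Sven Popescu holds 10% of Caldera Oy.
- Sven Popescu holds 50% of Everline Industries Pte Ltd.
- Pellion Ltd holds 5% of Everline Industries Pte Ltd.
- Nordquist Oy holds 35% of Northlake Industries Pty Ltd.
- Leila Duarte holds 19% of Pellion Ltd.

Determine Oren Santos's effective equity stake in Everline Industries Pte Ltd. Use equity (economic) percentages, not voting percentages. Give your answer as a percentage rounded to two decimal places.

47.25%

Oren reaches Everline along 2 paths.
Via Pellion: 45% × 5% = 2.25%.
Direct stake: 45% = 45%.
Total: 2.25% + 45% = 47.25%.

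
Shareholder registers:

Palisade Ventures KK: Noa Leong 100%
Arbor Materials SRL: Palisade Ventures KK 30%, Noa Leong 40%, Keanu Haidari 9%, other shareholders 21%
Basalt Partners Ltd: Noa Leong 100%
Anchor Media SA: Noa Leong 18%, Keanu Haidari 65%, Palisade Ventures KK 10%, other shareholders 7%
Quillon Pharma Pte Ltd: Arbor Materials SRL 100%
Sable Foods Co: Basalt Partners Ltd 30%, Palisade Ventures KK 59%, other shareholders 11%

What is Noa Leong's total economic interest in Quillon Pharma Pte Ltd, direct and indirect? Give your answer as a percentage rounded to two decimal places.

Noa reaches Quillon along 2 paths.
Via Palisade → Arbor: 100% × 30% × 100% = 30%.
Via Arbor: 40% × 100% = 40%.
Total: 30% + 40% = 70%.
Rounded: 70.00%.

70.00%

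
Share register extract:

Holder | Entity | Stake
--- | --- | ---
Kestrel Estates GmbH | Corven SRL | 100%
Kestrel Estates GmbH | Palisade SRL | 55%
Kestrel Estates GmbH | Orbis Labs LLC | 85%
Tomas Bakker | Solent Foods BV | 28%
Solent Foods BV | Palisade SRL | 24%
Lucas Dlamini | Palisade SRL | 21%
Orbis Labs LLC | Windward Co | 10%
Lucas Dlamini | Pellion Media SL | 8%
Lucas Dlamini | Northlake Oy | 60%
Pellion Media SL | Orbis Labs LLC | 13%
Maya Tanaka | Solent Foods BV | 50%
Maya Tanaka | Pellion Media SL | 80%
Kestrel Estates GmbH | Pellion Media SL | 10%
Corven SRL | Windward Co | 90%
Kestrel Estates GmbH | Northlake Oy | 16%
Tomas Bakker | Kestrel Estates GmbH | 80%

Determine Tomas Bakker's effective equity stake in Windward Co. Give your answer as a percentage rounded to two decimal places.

Tomas reaches Windward along 3 paths.
Via Kestrel → Pellion → Orbis: 80% × 10% × 13% × 10% = 0.104%.
Via Kestrel → Orbis: 80% × 85% × 10% = 6.8%.
Via Kestrel → Corven: 80% × 100% × 90% = 72%.
Total: 0.104% + 6.8% + 72% = 78.904%.
Rounded: 78.90%.

78.90%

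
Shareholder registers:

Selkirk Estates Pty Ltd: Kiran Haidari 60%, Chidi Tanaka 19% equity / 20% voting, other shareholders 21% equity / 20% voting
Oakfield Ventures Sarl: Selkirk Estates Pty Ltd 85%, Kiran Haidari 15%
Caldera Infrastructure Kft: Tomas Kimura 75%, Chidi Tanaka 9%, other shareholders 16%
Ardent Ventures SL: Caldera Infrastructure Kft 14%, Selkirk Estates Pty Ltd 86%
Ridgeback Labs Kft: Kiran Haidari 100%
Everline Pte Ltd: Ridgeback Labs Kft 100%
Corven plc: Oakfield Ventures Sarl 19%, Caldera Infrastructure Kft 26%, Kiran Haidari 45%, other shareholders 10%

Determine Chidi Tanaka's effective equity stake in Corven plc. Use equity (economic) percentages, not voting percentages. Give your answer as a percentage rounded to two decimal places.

Chidi reaches Corven along 2 paths.
Via Selkirk → Oakfield: 19% × 85% × 19% = 3.0685%.
Via Caldera: 9% × 26% = 2.34%.
Total: 3.0685% + 2.34% = 5.4085%.
Rounded: 5.41%.

5.41%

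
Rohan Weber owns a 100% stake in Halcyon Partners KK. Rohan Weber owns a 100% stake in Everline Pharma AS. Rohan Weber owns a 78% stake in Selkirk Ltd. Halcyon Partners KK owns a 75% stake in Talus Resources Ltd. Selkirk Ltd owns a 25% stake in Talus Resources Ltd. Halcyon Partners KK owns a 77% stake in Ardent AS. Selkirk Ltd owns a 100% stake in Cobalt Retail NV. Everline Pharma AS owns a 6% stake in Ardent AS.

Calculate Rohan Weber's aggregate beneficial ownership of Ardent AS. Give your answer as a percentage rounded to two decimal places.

83.00%

Rohan reaches Ardent along 2 paths.
Via Everline: 100% × 6% = 6%.
Via Halcyon: 100% × 77% = 77%.
Total: 6% + 77% = 83%.
Rounded: 83.00%.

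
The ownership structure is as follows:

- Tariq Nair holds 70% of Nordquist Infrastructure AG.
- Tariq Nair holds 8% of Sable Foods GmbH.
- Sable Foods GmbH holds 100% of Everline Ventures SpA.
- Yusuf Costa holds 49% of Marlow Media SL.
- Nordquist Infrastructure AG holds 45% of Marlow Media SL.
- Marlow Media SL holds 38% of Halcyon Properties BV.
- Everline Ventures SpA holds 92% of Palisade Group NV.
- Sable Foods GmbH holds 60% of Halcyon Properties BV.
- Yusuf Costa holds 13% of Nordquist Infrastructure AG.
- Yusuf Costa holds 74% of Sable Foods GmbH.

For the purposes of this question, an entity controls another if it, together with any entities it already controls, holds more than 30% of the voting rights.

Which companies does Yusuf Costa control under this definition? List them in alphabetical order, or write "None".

Yusuf holds 74% of Sable, so Yusuf controls Sable.
Sable holds 100% of Everline, so Yusuf controls Everline.
Yusuf holds 49% of Marlow, so Yusuf controls Marlow.
Everline holds 92% of Palisade, so Yusuf controls Palisade.
Sable and Marlow together hold 60% + 38% = 98% of Halcyon, so Yusuf controls Halcyon.
No other company's threshold is met.

Everline Ventures SpA, Halcyon Properties BV, Marlow Media SL, Palisade Group NV, Sable Foods GmbH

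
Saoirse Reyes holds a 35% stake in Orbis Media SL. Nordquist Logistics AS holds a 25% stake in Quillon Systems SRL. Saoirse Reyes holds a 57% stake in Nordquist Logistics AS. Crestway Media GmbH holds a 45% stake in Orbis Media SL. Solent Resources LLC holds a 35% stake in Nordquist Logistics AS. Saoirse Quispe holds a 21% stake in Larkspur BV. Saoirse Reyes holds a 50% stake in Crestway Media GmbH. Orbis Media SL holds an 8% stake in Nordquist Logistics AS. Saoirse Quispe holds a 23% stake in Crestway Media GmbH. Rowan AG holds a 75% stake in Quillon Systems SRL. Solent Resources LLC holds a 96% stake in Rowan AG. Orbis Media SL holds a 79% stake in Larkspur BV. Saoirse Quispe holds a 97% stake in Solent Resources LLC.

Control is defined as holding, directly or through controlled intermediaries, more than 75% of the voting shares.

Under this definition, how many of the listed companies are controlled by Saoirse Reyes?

Saoirse Reyes's largest direct stake is 57% in Nordquist, which does not meet the threshold.
Saoirse Reyes controls 0 companies.

0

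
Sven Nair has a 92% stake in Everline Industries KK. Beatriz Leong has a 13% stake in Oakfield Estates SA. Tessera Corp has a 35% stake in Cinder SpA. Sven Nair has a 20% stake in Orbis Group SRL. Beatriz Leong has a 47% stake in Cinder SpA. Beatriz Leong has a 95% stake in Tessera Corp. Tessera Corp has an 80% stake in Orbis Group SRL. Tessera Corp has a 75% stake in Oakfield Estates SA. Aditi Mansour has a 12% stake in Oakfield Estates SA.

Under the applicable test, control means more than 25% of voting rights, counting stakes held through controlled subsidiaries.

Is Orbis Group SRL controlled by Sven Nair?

Sven holds 92% of Everline, so Sven controls Everline.
In Orbis, Sven's side holds only 20%, not > 25%.
So Sven does not control Orbis.

No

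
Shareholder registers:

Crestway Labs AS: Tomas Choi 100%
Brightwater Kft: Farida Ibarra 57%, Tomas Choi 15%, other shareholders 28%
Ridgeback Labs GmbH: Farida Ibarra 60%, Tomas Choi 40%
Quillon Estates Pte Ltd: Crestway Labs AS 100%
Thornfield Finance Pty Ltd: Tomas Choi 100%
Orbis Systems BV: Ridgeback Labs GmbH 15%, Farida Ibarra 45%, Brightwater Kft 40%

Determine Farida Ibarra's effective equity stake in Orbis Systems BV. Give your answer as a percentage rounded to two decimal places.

Farida reaches Orbis along 3 paths.
Via Ridgeback: 60% × 15% = 9%.
Direct stake: 45% = 45%.
Via Brightwater: 57% × 40% = 22.8%.
Total: 9% + 45% + 22.8% = 76.8%.
Rounded: 76.80%.

76.80%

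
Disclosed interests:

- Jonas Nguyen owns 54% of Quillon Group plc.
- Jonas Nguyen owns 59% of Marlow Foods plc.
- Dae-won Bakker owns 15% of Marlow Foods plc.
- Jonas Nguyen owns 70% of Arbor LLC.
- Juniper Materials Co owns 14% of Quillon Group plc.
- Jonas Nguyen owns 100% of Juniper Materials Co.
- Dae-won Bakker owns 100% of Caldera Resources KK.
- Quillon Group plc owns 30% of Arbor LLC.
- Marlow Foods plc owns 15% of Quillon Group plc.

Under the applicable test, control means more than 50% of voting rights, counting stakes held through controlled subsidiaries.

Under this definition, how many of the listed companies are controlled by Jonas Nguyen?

Jonas holds 59% of Marlow, so Jonas controls Marlow.
Jonas holds 100% of Juniper, so Jonas controls Juniper.
Juniper and Marlow and Jonas together hold 14% + 15% + 54% = 83% of Quillon, so Jonas controls Quillon.
Quillon and Jonas together hold 30% + 70% = 100% of Arbor, so Jonas controls Arbor.
No other company's threshold is met.
Jonas controls 4 companies.

4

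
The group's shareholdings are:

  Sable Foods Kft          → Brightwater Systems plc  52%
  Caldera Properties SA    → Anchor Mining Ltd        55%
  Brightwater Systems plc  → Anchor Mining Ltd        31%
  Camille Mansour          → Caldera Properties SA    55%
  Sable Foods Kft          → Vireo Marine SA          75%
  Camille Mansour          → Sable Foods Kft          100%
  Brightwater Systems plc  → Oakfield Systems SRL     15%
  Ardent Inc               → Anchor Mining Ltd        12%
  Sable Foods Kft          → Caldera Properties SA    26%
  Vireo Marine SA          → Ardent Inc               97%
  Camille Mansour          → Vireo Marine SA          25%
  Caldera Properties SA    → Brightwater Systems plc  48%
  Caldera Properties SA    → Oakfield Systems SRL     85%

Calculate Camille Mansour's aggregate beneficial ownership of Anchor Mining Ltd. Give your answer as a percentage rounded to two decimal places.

84.36%

Camille reaches Anchor along 7 paths.
Via Caldera: 55% × 55% = 30.25%.
Via Sable → Caldera: 100% × 26% × 55% = 14.3%.
Via Caldera → Brightwater: 55% × 48% × 31% = 8.184%.
Via Sable → Caldera → Brightwater: 100% × 26% × 48% × 31% = 3.8688%.
Via Sable → Brightwater: 100% × 52% × 31% = 16.12%.
Via Vireo → Ardent: 25% × 97% × 12% = 2.91%.
Via Sable → Vireo → Ardent: 100% × 75% × 97% × 12% = 8.73%.
Total: 30.25% + 14.3% + 8.184% + 3.8688% + 16.12% + 2.91% + 8.73% = 84.3628%.
Rounded: 84.36%.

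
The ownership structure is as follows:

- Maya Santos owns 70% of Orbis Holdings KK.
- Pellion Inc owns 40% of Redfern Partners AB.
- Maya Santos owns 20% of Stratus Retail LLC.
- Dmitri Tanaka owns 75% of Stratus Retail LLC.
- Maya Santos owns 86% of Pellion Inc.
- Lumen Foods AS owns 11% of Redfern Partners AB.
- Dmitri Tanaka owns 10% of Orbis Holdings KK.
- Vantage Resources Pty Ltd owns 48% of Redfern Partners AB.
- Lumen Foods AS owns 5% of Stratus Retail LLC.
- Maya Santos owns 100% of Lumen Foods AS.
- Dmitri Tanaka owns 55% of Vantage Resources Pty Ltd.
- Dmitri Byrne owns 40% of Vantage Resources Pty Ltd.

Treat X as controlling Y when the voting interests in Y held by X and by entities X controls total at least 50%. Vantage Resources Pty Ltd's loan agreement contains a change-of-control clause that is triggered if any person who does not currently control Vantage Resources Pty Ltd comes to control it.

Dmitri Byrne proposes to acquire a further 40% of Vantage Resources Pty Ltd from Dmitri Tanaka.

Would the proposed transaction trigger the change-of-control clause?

The purchase adds only to Dmitri Byrne's holdings (Dmitri Tanaka's stake shrinks), so Dmitri Byrne is the only person who could newly come to control Vantage.
Dmitri Byrne's largest direct stake is 40% in Vantage, which does not meet the threshold, so Dmitri Byrne controls no company.
In Vantage, Dmitri Byrne's side holds only 40%, not ≥ 50%.
So before the transaction, Dmitri Byrne does not control Vantage.
After the purchase, Dmitri Byrne's direct stake in Vantage rises to 40% + 40% = 80%, and Dmitri Tanaka's stake falls to 15%.
Dmitri Byrne holds 80% of Vantage, so Dmitri Byrne controls Vantage.
Dmitri Byrne did not control Vantage before and does after, so the clause is triggered.

Yes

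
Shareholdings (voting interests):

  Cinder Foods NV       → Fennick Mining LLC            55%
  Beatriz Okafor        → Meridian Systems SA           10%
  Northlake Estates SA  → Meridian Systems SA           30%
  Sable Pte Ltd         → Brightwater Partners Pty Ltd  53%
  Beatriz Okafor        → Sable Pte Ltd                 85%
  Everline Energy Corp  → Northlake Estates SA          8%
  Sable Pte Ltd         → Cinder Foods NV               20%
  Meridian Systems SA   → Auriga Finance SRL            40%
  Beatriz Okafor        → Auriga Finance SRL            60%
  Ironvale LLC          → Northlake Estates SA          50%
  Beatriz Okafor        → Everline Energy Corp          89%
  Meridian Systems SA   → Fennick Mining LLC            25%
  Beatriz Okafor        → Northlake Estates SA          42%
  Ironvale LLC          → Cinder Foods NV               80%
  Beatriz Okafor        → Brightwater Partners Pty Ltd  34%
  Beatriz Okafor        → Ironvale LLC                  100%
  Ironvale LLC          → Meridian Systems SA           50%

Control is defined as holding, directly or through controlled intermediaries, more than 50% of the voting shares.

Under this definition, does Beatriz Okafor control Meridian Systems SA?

Beatriz holds 89% of Everline, so Beatriz controls Everline.
Beatriz holds 100% of Ironvale, so Beatriz controls Ironvale.
Ironvale and Beatriz and Everline together hold 50% + 42% + 8% = 100% of Northlake, so Beatriz controls Northlake.
Ironvale and Beatriz and Northlake together hold 50% + 10% + 30% = 90% of Meridian, so Beatriz controls Meridian.

Yes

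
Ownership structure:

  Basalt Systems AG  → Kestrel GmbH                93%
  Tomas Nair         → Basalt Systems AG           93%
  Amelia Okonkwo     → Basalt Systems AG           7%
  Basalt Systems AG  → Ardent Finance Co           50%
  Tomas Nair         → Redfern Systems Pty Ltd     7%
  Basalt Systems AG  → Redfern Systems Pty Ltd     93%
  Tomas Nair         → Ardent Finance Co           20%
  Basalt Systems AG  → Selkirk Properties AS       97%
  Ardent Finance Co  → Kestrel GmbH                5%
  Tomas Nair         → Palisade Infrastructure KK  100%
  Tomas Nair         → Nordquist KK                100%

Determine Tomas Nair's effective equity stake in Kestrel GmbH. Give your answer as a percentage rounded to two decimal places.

89.82%

Tomas reaches Kestrel along 3 paths.
Via Basalt: 93% × 93% = 86.49%.
Via Ardent: 20% × 5% = 1%.
Via Basalt → Ardent: 93% × 50% × 5% = 2.325%.
Total: 86.49% + 1% + 2.325% = 89.815%.
Rounded: 89.82%.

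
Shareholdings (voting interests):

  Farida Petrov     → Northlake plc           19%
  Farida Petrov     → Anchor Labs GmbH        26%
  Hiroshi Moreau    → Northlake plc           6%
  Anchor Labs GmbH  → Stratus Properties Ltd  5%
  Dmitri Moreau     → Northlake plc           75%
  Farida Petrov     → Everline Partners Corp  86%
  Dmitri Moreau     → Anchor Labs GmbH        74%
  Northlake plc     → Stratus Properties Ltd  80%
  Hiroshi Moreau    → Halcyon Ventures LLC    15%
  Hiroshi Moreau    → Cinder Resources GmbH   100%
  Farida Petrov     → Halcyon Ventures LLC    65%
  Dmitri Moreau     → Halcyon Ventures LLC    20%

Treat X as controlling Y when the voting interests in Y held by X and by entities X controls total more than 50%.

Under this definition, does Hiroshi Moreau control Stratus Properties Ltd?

Hiroshi holds 100% of Cinder, so Hiroshi controls Cinder.
Neither Hiroshi nor any entity Hiroshi controls holds any voting interest in Stratus.
So Hiroshi does not control Stratus.

No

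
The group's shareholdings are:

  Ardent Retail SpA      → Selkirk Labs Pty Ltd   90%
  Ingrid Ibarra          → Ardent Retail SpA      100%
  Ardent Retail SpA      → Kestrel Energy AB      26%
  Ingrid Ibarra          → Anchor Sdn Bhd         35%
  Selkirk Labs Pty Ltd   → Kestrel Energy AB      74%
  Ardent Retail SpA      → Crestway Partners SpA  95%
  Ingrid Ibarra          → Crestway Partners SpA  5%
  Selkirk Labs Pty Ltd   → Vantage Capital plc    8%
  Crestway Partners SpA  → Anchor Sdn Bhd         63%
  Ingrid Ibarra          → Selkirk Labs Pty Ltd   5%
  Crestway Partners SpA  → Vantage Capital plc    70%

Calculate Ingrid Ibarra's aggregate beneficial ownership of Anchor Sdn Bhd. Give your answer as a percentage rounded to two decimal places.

Ingrid reaches Anchor along 3 paths.
Direct stake: 35% = 35%.
Via Ardent → Crestway: 100% × 95% × 63% = 59.85%.
Via Crestway: 5% × 63% = 3.15%.
Total: 35% + 59.85% + 3.15% = 98%.
Rounded: 98.00%.

98.00%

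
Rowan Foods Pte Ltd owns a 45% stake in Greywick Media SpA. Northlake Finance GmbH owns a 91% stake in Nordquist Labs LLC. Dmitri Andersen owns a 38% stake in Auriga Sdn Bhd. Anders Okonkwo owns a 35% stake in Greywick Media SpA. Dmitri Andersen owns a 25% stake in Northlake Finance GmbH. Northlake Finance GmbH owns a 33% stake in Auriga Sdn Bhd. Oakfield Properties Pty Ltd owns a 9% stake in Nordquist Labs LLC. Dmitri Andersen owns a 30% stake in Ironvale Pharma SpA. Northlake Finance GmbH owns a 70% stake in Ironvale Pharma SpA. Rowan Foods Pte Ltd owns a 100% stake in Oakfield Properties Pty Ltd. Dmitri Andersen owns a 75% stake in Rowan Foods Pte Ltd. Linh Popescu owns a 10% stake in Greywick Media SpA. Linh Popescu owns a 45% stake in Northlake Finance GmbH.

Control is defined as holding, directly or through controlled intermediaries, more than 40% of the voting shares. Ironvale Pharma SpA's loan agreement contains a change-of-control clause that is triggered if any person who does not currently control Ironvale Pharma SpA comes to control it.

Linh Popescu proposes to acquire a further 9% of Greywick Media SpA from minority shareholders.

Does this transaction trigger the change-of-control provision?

The purchase changes only Linh's holdings, so Linh is the only person who could newly come to control Ironvale.
Linh holds 45% of Northlake, so Linh controls Northlake.
Northlake holds 70% of Ironvale, so Linh controls Ironvale.
So Linh already controls Ironvale before the transaction.
After the purchase, Linh's direct stake in Greywick rises to 10% + 9% = 19%.
Linh controlled Ironvale already, so this is not a new person acquiring control; every other person's position is unchanged or reduced.
No new person acquires control, so the clause is not triggered.

No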